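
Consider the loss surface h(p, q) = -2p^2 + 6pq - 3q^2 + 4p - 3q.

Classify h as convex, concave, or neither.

neither

h is quadratic, so its Hessian is the constant matrix H = [[-4, 6], [6, -6]].
det(H) = -12, tr(H) = -10.
det(H) < 0, so H is indefinite: neither convex nor concave.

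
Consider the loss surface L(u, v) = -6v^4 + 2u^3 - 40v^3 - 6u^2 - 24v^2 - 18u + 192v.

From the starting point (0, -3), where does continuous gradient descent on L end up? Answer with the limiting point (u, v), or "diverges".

(3, -2)

L is separable, so gradient descent decouples: u follows -∂L/∂u, v follows -∂L/∂v.
∂L/∂u = 6(u - 3)(u + 1); at u=0 this is -18, so u increases.
∂L/∂v = -24(v - 1)(v + 2)(v + 4); at v=-3 this is -96, so v increases.
u converges to its nearest critical value 3 (a local min of the u-part); v converges to -2. The iterate converges to (3, -2).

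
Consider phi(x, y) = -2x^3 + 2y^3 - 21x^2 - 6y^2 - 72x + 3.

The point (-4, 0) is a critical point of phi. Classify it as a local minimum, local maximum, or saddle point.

The mixed partial ∂²phi/∂x∂y is 0, so the Hessian at any point is diag(phi_xx, phi_yy) = diag(-6(2x + 7), 12(y - 1)).
At (-4, 0): H = diag(6, -12).
The eigenvalues have opposite signs, so H is indefinite: a saddle point.

saddle point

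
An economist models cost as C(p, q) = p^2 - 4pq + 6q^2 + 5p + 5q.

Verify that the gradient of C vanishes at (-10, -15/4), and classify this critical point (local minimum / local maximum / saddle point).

∇C = (2p - 4q + 5, -4p + 12q + 5); substituting (-10, -15/4) gives ∇C = (0, 0), so (-10, -15/4) is indeed a critical point.
The Hessian of C is constant: H = [[2, -4], [-4, 12]].
det(H) = 2·12 − (-4)² = 8.
det(H) > 0 and tr(H) = 14 > 0, so H is positive definite and the point is a local minimum.

local minimum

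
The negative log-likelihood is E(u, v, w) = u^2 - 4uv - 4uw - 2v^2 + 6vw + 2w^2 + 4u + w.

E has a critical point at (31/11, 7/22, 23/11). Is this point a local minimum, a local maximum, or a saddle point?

saddle point

The Hessian is constant: H = [[2, -4, -4], [-4, -4, 6], [-4, 6, 4]].
Leading principal minors: Δ₁ = 2, Δ₂ = -24, Δ₃ = 88.
The minors fit neither the all-positive nor the alternating-sign pattern, so H is indefinite: a saddle point.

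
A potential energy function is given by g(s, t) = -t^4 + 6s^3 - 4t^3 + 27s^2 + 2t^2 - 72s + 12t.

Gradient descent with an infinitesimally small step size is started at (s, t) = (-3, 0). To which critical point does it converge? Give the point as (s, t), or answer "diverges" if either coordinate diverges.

g is separable, so gradient descent decouples: s follows -∂g/∂s, t follows -∂g/∂t.
∂g/∂s = 18(s - 1)(s + 4); at s=-3 this is -72, so s increases.
∂g/∂t = -4(t - 1)(t + 1)(t + 3); at t=0 this is 12, so t decreases.
s converges to its nearest critical value 1 (a local min of the s-part); t converges to -1. The iterate converges to (1, -1).

(1, -1)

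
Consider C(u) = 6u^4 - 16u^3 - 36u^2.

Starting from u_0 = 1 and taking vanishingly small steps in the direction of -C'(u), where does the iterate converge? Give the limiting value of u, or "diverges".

3

C'(u) = 24u(u - 3)(u + 1), so C'(1) = -96.
Gradient descent moves in the -C' direction, i.e. u is increasing.
The nearest critical point in that direction is u = 3, where C'' = 288 > 0 (a local minimum). The iterate converges there.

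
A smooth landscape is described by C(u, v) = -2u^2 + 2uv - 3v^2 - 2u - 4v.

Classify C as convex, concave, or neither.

concave

C is quadratic, so its Hessian is the constant matrix H = [[-4, 2], [2, -6]].
det(H) = 20, tr(H) = -10.
det(H) > 0 and tr(H) < 0, so H is negative definite everywhere: concave.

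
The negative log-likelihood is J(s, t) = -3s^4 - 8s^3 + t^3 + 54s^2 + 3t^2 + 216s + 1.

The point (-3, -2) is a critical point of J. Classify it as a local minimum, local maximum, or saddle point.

The mixed partial ∂²J/∂s∂t is 0, so the Hessian at any point is diag(J_ss, J_tt) = diag(12(-3s^2 - 4s + 9), 6(t + 1)).
At (-3, -2): H = diag(-72, -6).
Both eigenvalues are negative, so H is negative definite: a local maximum.

local maximum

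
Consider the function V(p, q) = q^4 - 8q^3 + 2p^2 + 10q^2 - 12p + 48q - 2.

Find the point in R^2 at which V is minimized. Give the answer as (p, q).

V(p,q) separates as A(p) + B(q) − 2, so its minimum is min A + min B − 2.
A'(p) = 4p - 12 vanishes at p ∈ {3}; B'(q) = 4(q - 4)(q - 3)(q + 1) vanishes at q ∈ {-1, 3, 4}.
Local minima of A (where A''>0): A(3)=-18. Local minima of B: B(-1)=-29, B(4)=96.
So the global minimum of V is A(3) + B(-1) − 2 = -18 − 29 − 2 = -49, attained at (3, -1).

(3, -1)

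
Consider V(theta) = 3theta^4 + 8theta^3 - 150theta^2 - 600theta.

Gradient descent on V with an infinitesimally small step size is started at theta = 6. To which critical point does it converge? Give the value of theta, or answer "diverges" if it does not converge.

5

V'(theta) = 12(theta - 5)(theta + 2)(theta + 5), so V'(6) = 1056.
Gradient descent moves in the -V' direction, i.e. theta is decreasing.
The nearest critical point in that direction is theta = 5, where V'' = 840 > 0 (a local minimum). The iterate converges there.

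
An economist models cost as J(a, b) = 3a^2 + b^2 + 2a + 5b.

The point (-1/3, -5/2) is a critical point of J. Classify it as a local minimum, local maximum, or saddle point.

local minimum

The Hessian of J is constant: H = [[6, 0], [0, 2]].
det(H) = 6·2 − 0² = 12.
det(H) > 0 and tr(H) = 8 > 0, so H is positive definite and the point is a local minimum.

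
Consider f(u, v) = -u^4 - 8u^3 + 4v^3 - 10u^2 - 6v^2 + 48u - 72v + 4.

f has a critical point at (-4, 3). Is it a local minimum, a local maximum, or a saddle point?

The mixed partial ∂²f/∂u∂v is 0, so the Hessian at any point is diag(f_uu, f_vv) = diag(-4(3u^2 + 12u + 5), 12(2v - 1)).
At (-4, 3): H = diag(-20, 60).
The eigenvalues have opposite signs, so H is indefinite: a saddle point.

saddle point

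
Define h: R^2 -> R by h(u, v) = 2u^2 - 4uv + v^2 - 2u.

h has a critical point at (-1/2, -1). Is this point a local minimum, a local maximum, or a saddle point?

The Hessian of h is constant: H = [[4, -4], [-4, 2]].
det(H) = 4·2 − (-4)² = -8.
Since det(H) < 0, H is indefinite and the critical point is a saddle point.

saddle point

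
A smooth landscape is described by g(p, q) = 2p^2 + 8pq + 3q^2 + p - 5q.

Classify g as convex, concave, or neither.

neither

g is quadratic, so its Hessian is the constant matrix H = [[4, 8], [8, 6]].
det(H) = -40, tr(H) = 10.
det(H) < 0, so H is indefinite: neither convex nor concave.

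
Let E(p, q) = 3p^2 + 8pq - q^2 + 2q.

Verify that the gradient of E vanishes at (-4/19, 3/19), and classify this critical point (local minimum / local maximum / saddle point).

∇E = (6p + 8q, 8p - 2q + 2); substituting (-4/19, 3/19) gives ∇E = (0, 0), so (-4/19, 3/19) is indeed a critical point.
The Hessian of E is constant: H = [[6, 8], [8, -2]].
det(H) = 6·(-2) − 8² = -76.
Since det(H) < 0, H is indefinite and the critical point is a saddle point.

saddle point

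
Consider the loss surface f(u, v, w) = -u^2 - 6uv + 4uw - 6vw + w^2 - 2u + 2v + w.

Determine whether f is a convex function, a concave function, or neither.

f is quadratic, so its Hessian is the constant matrix H = [[-2, -6, 4], [-6, 0, -6], [4, -6, 2]].
Leading principal minors: -2, -36, 288.
Neither pattern holds ⇒ H is indefinite ⇒ neither convex nor concave.

neither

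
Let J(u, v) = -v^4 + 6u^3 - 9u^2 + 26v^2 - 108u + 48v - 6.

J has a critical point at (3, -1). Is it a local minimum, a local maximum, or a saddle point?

local minimum

The mixed partial ∂²J/∂u∂v is 0, so the Hessian at any point is diag(J_uu, J_vv) = diag(18(2u - 1), 4(-3v^2 + 13)).
At (3, -1): H = diag(90, 40).
Both eigenvalues are positive, so H is positive definite: a local minimum.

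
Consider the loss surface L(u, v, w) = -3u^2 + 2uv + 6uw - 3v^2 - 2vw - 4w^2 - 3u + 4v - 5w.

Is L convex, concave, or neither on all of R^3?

L is quadratic, so its Hessian is the constant matrix H = [[-6, 2, 6], [2, -6, -2], [6, -2, -8]].
Leading principal minors: -6, 32, -64.
Signs alternate −, +, − ⇒ H ≺ 0 ⇒ concave.

concave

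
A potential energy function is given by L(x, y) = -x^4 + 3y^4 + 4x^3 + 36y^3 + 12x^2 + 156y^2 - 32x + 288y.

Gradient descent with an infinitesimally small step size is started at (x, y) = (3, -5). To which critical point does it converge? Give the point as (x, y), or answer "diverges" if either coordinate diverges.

(1, -4)

L is separable, so gradient descent decouples: x follows -∂L/∂x, y follows -∂L/∂y.
∂L/∂x = -4(x - 4)(x - 1)(x + 2); at x=3 this is 40, so x decreases.
∂L/∂y = 12(y + 2)(y + 3)(y + 4); at y=-5 this is -72, so y increases.
x converges to its nearest critical value 1 (a local min of the x-part); y converges to -4. The iterate converges to (1, -4).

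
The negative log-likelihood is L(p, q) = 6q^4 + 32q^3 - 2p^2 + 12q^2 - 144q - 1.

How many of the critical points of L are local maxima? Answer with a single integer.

1

L separates as a function of p plus a function of q, so ∇L=0 decouples.
∂L/∂p = -4p = 0 at p ∈ {0}; ∂L/∂q = 24(q - 1)(q + 2)(q + 3) = 0 at q ∈ {-3, -2, 1}.
The Hessian is diagonal: diag(L_pp, L_qq). Second derivatives: L_pp(0)=-4; L_qq(-3)=96, L_qq(-2)=-72, L_qq(1)=288.
Local maxima occur where both diagonal entries negative: (0, -2). Count: 1.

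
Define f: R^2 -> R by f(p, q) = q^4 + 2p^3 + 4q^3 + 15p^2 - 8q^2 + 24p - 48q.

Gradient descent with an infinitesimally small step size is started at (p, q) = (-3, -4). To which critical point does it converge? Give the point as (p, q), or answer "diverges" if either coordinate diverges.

f is separable, so gradient descent decouples: p follows -∂f/∂p, q follows -∂f/∂q.
∂f/∂p = 6(p + 1)(p + 4); at p=-3 this is -12, so p increases.
∂f/∂q = 4(q - 2)(q + 2)(q + 3); at q=-4 this is -48, so q increases.
p converges to its nearest critical value -1 (a local min of the p-part); q converges to -3. The iterate converges to (-1, -3).

(-1, -3)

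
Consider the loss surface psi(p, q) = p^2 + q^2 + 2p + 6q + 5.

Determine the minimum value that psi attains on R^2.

psi(p,q) separates as A(p) + B(q) + 5, so its minimum is min A + min B + 5.
A'(p) = 2p + 2 vanishes at p ∈ {-1}; B'(q) = 2q + 6 vanishes at q ∈ {-3}.
Local minima of A (where A''>0): A(-1)=-1. Local minima of B: B(-3)=-9.
So the global minimum of psi is A(-1) + B(-3) + 5 = -1 − 9 + 5 = -5, attained at (-1, -3).

-5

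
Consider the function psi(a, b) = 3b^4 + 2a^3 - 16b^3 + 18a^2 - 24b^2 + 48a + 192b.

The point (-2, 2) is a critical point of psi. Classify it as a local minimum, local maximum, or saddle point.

The mixed partial ∂²psi/∂a∂b is 0, so the Hessian at any point is diag(psi_aa, psi_bb) = diag(12(a + 3), 12(3b^2 - 8b - 4)).
At (-2, 2): H = diag(12, -96).
The eigenvalues have opposite signs, so H is indefinite: a saddle point.

saddle point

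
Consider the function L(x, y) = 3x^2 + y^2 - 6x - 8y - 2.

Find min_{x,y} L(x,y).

-21

L(x,y) separates as P(x) + Q(y) − 2, so its minimum is min P + min Q − 2.
P'(x) = 6x - 6 vanishes at x ∈ {1}; Q'(y) = 2y - 8 vanishes at y ∈ {4}.
Local minima of P (where P''>0): P(1)=-3. Local minima of Q: Q(4)=-16.
So the global minimum of L is P(1) + Q(4) − 2 = -3 − 16 − 2 = -21, attained at (1, 4).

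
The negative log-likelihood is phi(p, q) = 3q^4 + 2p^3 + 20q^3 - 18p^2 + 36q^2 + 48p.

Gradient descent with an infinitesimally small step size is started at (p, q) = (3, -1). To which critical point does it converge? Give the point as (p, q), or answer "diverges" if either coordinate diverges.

phi is separable, so gradient descent decouples: p follows -∂phi/∂p, q follows -∂phi/∂q.
∂phi/∂p = 6(p - 4)(p - 2); at p=3 this is -6, so p increases.
∂phi/∂q = 12q(q + 2)(q + 3); at q=-1 this is -24, so q increases.
p converges to its nearest critical value 4 (a local min of the p-part); q converges to 0. The iterate converges to (4, 0).

(4, 0)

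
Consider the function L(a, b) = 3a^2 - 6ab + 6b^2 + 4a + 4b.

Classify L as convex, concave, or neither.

convex

L is quadratic, so its Hessian is the constant matrix H = [[6, -6], [-6, 12]].
det(H) = 36, tr(H) = 18.
det(H) > 0 and tr(H) > 0, so H is positive definite everywhere: convex.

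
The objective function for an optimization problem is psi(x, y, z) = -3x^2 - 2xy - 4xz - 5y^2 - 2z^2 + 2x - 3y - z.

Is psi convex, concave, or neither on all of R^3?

concave

psi is quadratic, so its Hessian is the constant matrix H = [[-6, -2, -4], [-2, -10, 0], [-4, 0, -4]].
Leading principal minors: -6, 56, -64.
Signs alternate −, +, − ⇒ H ≺ 0 ⇒ concave.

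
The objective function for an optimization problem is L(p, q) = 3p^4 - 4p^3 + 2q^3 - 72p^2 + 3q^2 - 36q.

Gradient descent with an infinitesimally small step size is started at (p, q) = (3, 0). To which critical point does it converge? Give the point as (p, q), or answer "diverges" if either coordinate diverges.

L is separable, so gradient descent decouples: p follows -∂L/∂p, q follows -∂L/∂q.
∂L/∂p = 12p(p - 4)(p + 3); at p=3 this is -216, so p increases.
∂L/∂q = 6(q - 2)(q + 3); at q=0 this is -36, so q increases.
p converges to its nearest critical value 4 (a local min of the p-part); q converges to 2. The iterate converges to (4, 2).

(4, 2)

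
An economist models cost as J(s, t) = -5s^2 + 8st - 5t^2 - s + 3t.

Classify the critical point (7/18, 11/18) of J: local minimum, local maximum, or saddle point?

local maximum

The Hessian of J is constant: H = [[-10, 8], [8, -10]].
det(H) = (-10)·(-10) − 8² = 36.
det(H) > 0 and tr(H) = -20 < 0, so H is negative definite and the point is a local maximum.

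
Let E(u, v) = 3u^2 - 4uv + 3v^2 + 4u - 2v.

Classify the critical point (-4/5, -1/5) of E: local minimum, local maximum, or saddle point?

The Hessian of E is constant: H = [[6, -4], [-4, 6]].
det(H) = 6·6 − (-4)² = 20.
det(H) > 0 and tr(H) = 12 > 0, so H is positive definite and the point is a local minimum.

local minimum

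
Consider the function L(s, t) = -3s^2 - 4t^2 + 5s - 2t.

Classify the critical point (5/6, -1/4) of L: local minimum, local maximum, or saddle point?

local maximum

The Hessian of L is constant: H = [[-6, 0], [0, -8]].
det(H) = (-6)·(-8) − 0² = 48.
det(H) > 0 and tr(H) = -14 < 0, so H is negative definite and the point is a local maximum.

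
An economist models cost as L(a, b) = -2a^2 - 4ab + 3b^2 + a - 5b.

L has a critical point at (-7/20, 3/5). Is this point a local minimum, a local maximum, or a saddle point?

The Hessian of L is constant: H = [[-4, -4], [-4, 6]].
det(H) = (-4)·6 − (-4)² = -40.
Since det(H) < 0, H is indefinite and the critical point is a saddle point.

saddle point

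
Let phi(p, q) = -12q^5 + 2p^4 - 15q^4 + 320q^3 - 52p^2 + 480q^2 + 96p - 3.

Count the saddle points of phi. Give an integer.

phi separates as a function of p plus a function of q, so ∇phi=0 decouples.
∂phi/∂p = 8(p - 3)(p - 1)(p + 4) = 0 at p ∈ {-4, 1, 3}; ∂phi/∂q = -60q(q - 4)(q + 1)(q + 4) = 0 at q ∈ {-4, -1, 0, 4}.
The Hessian is diagonal: diag(phi_pp, phi_qq). Second derivatives: phi_pp(-4)=280, phi_pp(1)=-80, phi_pp(3)=112; phi_qq(-4)=5760, phi_qq(-1)=-900, phi_qq(0)=960, phi_qq(4)=-9600.
Saddle points occur where the two diagonal entries have opposite signs: (-4, -1), (-4, 4), (1, -4), (1, 0), (3, -1), (3, 4). Count: 6.

6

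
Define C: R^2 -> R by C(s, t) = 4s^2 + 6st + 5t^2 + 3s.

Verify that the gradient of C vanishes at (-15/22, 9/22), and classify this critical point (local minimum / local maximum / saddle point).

local minimum

∇C = (8s + 6t + 3, 6s + 10t); substituting (-15/22, 9/22) gives ∇C = (0, 0), so (-15/22, 9/22) is indeed a critical point.
The Hessian of C is constant: H = [[8, 6], [6, 10]].
det(H) = 8·10 − 6² = 44.
det(H) > 0 and tr(H) = 18 > 0, so H is positive definite and the point is a local minimum.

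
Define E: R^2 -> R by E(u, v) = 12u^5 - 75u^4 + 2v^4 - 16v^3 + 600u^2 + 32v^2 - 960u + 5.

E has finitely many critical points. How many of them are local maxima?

E separates as a function of u plus a function of v, so ∇E=0 decouples.
∂E/∂u = 60(u - 4)(u - 2)(u - 1)(u + 2) = 0 at u ∈ {-2, 1, 2, 4}; ∂E/∂v = 8v(v - 4)(v - 2) = 0 at v ∈ {0, 2, 4}.
The Hessian is diagonal: diag(E_uu, E_vv). Second derivatives: E_uu(-2)=-4320, E_uu(1)=540, E_uu(2)=-480, E_uu(4)=2160; E_vv(0)=64, E_vv(2)=-32, E_vv(4)=64.
Local maxima occur where both diagonal entries negative: (-2, 2), (2, 2). Count: 2.

2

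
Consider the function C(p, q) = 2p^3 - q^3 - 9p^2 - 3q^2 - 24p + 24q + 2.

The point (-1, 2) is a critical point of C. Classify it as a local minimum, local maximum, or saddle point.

local maximum

The mixed partial ∂²C/∂p∂q is 0, so the Hessian at any point is diag(C_pp, C_qq) = diag(6(2p - 3), -6(q + 1)).
At (-1, 2): H = diag(-30, -18).
Both eigenvalues are negative, so H is negative definite: a local maximum.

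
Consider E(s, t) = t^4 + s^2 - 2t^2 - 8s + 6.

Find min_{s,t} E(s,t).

E(s,t) separates as P(s) + Q(t) + 6, so its minimum is min P + min Q + 6.
P'(s) = 2s - 8 vanishes at s ∈ {4}; Q'(t) = 4t(t - 1)(t + 1) vanishes at t ∈ {-1, 0, 1}.
Local minima of P (where P''>0): P(4)=-16. Local minima of Q: Q(-1)=-1, Q(1)=-1.
So the global minimum of E is P(4) + Q(-1) + 6 = -16 − 1 + 6 = -11, attained at (4, -1).

-11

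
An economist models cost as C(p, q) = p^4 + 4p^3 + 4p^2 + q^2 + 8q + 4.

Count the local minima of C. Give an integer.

C separates as a function of p plus a function of q, so ∇C=0 decouples.
∂C/∂p = 4p(p + 1)(p + 2) = 0 at p ∈ {-2, -1, 0}; ∂C/∂q = 2(q + 4) = 0 at q ∈ {-4}.
The Hessian is diagonal: diag(C_pp, C_qq). Second derivatives: C_pp(-2)=8, C_pp(-1)=-4, C_pp(0)=8; C_qq(-4)=2.
Local minima occur where both diagonal entries positive: (-2, -4), (0, -4). Count: 2.

2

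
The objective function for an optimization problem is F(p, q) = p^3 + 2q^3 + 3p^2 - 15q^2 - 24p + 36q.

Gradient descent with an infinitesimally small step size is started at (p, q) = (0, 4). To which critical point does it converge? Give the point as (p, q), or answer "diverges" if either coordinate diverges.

(2, 3)

F is separable, so gradient descent decouples: p follows -∂F/∂p, q follows -∂F/∂q.
∂F/∂p = 3(p - 2)(p + 4); at p=0 this is -24, so p increases.
∂F/∂q = 6(q - 3)(q - 2); at q=4 this is 12, so q decreases.
p converges to its nearest critical value 2 (a local min of the p-part); q converges to 3. The iterate converges to (2, 3).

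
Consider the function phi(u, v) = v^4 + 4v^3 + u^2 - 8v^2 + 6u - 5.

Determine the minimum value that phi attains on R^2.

-142

phi(u,v) separates as P(u) + Q(v) − 5, so its minimum is min P + min Q − 5.
P'(u) = 2u + 6 vanishes at u ∈ {-3}; Q'(v) = 4v(v - 1)(v + 4) vanishes at v ∈ {-4, 0, 1}.
Local minima of P (where P''>0): P(-3)=-9. Local minima of Q: Q(-4)=-128, Q(1)=-3.
So the global minimum of phi is P(-3) + Q(-4) − 5 = -9 − 128 − 5 = -142, attained at (-3, -4).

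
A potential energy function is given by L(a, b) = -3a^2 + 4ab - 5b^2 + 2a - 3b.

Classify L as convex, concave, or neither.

concave

L is quadratic, so its Hessian is the constant matrix H = [[-6, 4], [4, -10]].
det(H) = 44, tr(H) = -16.
det(H) > 0 and tr(H) < 0, so H is negative definite everywhere: concave.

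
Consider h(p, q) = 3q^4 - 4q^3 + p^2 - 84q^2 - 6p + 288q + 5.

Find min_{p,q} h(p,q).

h(p,q) separates as A(p) + B(q) + 5, so its minimum is min A + min B + 5.
A'(p) = 2p - 6 vanishes at p ∈ {3}; B'(q) = 12(q - 3)(q - 2)(q + 4) vanishes at q ∈ {-4, 2, 3}.
Local minima of A (where A''>0): A(3)=-9. Local minima of B: B(-4)=-1472, B(3)=243.
So the global minimum of h is A(3) + B(-4) + 5 = -9 − 1472 + 5 = -1476, attained at (3, -4).

-1476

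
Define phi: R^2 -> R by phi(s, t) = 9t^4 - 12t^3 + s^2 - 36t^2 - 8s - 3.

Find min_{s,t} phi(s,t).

-115

phi(s,t) separates as P(s) + Q(t) − 3, so its minimum is min P + min Q − 3.
P'(s) = 2s - 8 vanishes at s ∈ {4}; Q'(t) = 36t(t - 2)(t + 1) vanishes at t ∈ {-1, 0, 2}.
Local minima of P (where P''>0): P(4)=-16. Local minima of Q: Q(-1)=-15, Q(2)=-96.
So the global minimum of phi is P(4) + Q(2) − 3 = -16 − 96 − 3 = -115, attained at (4, 2).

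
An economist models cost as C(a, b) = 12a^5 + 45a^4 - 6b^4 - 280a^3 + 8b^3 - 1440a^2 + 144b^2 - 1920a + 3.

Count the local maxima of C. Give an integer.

C separates as a function of a plus a function of b, so ∇C=0 decouples.
∂C/∂a = 60(a - 4)(a + 1)(a + 2)(a + 4) = 0 at a ∈ {-4, -2, -1, 4}; ∂C/∂b = -24b(b - 4)(b + 3) = 0 at b ∈ {-3, 0, 4}.
The Hessian is diagonal: diag(C_aa, C_bb). Second derivatives: C_aa(-4)=-2880, C_aa(-2)=720, C_aa(-1)=-900, C_aa(4)=14400; C_bb(-3)=-504, C_bb(0)=288, C_bb(4)=-672.
Local maxima occur where both diagonal entries negative: (-4, -3), (-4, 4), (-1, -3), (-1, 4). Count: 4.

4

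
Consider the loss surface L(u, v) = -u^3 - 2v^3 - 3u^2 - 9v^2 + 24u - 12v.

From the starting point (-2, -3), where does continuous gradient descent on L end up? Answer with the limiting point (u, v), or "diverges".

(-4, -2)

L is separable, so gradient descent decouples: u follows -∂L/∂u, v follows -∂L/∂v.
∂L/∂u = -3(u - 2)(u + 4); at u=-2 this is 24, so u decreases.
∂L/∂v = -6(v + 1)(v + 2); at v=-3 this is -12, so v increases.
u converges to its nearest critical value -4 (a local min of the u-part); v converges to -2. The iterate converges to (-4, -2).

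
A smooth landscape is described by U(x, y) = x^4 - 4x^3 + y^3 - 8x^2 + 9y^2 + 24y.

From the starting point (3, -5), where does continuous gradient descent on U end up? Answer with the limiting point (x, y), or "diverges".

diverges

U is separable, so gradient descent decouples: x follows -∂U/∂x, y follows -∂U/∂y.
∂U/∂x = 4x(x - 4)(x + 1); at x=3 this is -48, so x increases.
∂U/∂y = 3(y + 2)(y + 4); at y=-5 this is 9, so y decreases.
The y-coordinate has no critical point in that direction and runs off to infinity.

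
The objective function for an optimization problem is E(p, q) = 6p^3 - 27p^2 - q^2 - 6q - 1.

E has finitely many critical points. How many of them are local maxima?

1

E separates as a function of p plus a function of q, so ∇E=0 decouples.
∂E/∂p = 18p(p - 3) = 0 at p ∈ {0, 3}; ∂E/∂q = -2(q + 3) = 0 at q ∈ {-3}.
The Hessian is diagonal: diag(E_pp, E_qq). Second derivatives: E_pp(0)=-54, E_pp(3)=54; E_qq(-3)=-2.
Local maxima occur where both diagonal entries negative: (0, -3). Count: 1.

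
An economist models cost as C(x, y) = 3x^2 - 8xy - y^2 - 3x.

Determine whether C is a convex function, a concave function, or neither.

neither

C is quadratic, so its Hessian is the constant matrix H = [[6, -8], [-8, -2]].
det(H) = -76, tr(H) = 4.
det(H) < 0, so H is indefinite: neither convex nor concave.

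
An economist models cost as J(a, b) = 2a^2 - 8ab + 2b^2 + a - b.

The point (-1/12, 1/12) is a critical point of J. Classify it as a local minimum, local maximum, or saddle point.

saddle point

The Hessian of J is constant: H = [[4, -8], [-8, 4]].
det(H) = 4·4 − (-8)² = -48.
Since det(H) < 0, H is indefinite and the critical point is a saddle point.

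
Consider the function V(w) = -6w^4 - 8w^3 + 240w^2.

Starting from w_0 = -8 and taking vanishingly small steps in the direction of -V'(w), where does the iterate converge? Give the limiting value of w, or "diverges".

diverges

V'(w) = -24w(w - 4)(w + 5), so V'(-8) = 6912.
Gradient descent moves in the -V' direction, i.e. w is decreasing.
There is no critical point below w=-8, and V' keeps the same sign, so the iterate runs off to −∞.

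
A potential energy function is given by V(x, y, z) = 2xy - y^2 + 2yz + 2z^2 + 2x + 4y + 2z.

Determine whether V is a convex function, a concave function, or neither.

neither

V is quadratic, so its Hessian is the constant matrix H = [[0, 2, 0], [2, -2, 2], [0, 2, 4]].
Leading principal minors: 0, -4, -16.
Neither pattern holds ⇒ H is indefinite ⇒ neither convex nor concave.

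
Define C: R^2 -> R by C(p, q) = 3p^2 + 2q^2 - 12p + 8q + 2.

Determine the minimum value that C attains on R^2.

-18

C(p,q) separates as A(p) + B(q) + 2, so its minimum is min A + min B + 2.
A'(p) = 6p - 12 vanishes at p ∈ {2}; B'(q) = 4q + 8 vanishes at q ∈ {-2}.
Local minima of A (where A''>0): A(2)=-12. Local minima of B: B(-2)=-8.
So the global minimum of C is A(2) + B(-2) + 2 = -12 − 8 + 2 = -18, attained at (2, -2).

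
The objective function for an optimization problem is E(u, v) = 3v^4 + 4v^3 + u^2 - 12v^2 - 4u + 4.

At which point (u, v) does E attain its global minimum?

E(u,v) separates as P(u) + Q(v) + 4, so its minimum is min P + min Q + 4.
P'(u) = 2u - 4 vanishes at u ∈ {2}; Q'(v) = 12v(v - 1)(v + 2) vanishes at v ∈ {-2, 0, 1}.
Local minima of P (where P''>0): P(2)=-4. Local minima of Q: Q(-2)=-32, Q(1)=-5.
So the global minimum of E is P(2) + Q(-2) + 4 = -4 − 32 + 4 = -32, attained at (2, -2).

(2, -2)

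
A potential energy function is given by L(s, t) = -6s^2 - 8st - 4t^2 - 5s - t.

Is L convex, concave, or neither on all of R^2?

concave

L is quadratic, so its Hessian is the constant matrix H = [[-12, -8], [-8, -8]].
det(H) = 32, tr(H) = -20.
det(H) > 0 and tr(H) < 0, so H is negative definite everywhere: concave.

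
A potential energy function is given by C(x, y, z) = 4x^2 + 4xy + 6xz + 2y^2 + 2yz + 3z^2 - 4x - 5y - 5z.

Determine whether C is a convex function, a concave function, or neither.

convex

C is quadratic, so its Hessian is the constant matrix H = [[8, 4, 6], [4, 4, 2], [6, 2, 6]].
Leading principal minors: 8, 16, 16.
All positive ⇒ H ≻ 0 ⇒ convex.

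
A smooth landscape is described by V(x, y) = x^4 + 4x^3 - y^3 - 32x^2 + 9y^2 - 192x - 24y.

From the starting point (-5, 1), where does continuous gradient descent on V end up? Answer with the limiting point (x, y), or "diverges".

(-4, 2)

V is separable, so gradient descent decouples: x follows -∂V/∂x, y follows -∂V/∂y.
∂V/∂x = 4(x - 4)(x + 3)(x + 4); at x=-5 this is -72, so x increases.
∂V/∂y = -3(y - 4)(y - 2); at y=1 this is -9, so y increases.
x converges to its nearest critical value -4 (a local min of the x-part); y converges to 2. The iterate converges to (-4, 2).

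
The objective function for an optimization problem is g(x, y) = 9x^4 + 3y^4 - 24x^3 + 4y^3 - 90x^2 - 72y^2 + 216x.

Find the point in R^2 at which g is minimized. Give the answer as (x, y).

g(x,y) separates as P(x) + Q(y), so its minimum is min P + min Q.
P'(x) = 36(x - 3)(x - 1)(x + 2) vanishes at x ∈ {-2, 1, 3}; Q'(y) = 12y(y - 3)(y + 4) vanishes at y ∈ {-4, 0, 3}.
Local minima of P (where P''>0): P(-2)=-456, P(3)=-81. Local minima of Q: Q(-4)=-640, Q(3)=-297.
So the global minimum of g is P(-2) + Q(-4) = -456 − 640 = -1096, attained at (-2, -4).

(-2, -4)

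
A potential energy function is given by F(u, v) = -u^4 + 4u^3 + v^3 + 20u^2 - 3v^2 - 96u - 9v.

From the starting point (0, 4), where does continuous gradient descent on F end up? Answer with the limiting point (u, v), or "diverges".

(2, 3)

F is separable, so gradient descent decouples: u follows -∂F/∂u, v follows -∂F/∂v.
∂F/∂u = -4(u - 4)(u - 2)(u + 3); at u=0 this is -96, so u increases.
∂F/∂v = 3(v - 3)(v + 1); at v=4 this is 15, so v decreases.
u converges to its nearest critical value 2 (a local min of the u-part); v converges to 3. The iterate converges to (2, 3).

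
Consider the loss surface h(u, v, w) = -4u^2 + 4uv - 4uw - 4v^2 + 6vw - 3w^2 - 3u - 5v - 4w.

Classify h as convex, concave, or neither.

h is quadratic, so its Hessian is the constant matrix H = [[-8, 4, -4], [4, -8, 6], [-4, 6, -6]].
Leading principal minors: -8, 48, -64.
Signs alternate −, +, − ⇒ H ≺ 0 ⇒ concave.

concave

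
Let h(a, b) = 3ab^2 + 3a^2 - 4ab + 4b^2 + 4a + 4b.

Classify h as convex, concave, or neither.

The term 3ab^2 is cubic, so the Hessian is not constant.
∂²h/∂b² = 6a + 8, which takes both signs as a varies (negative for sufficiently negative a). A diagonal entry of the Hessian changing sign means the Hessian is neither positive- nor negative-semidefinite on all of R^2.

neither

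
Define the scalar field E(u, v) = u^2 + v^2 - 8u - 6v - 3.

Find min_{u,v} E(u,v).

E(u,v) separates as P(u) + Q(v) − 3, so its minimum is min P + min Q − 3.
P'(u) = 2u - 8 vanishes at u ∈ {4}; Q'(v) = 2v - 6 vanishes at v ∈ {3}.
Local minima of P (where P''>0): P(4)=-16. Local minima of Q: Q(3)=-9.
So the global minimum of E is P(4) + Q(3) − 3 = -16 − 9 − 3 = -28, attained at (4, 3).

-28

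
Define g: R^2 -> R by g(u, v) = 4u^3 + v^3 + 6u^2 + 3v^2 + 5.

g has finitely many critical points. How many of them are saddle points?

g separates as a function of u plus a function of v, so ∇g=0 decouples.
∂g/∂u = 12u(u + 1) = 0 at u ∈ {-1, 0}; ∂g/∂v = 3v(v + 2) = 0 at v ∈ {-2, 0}.
The Hessian is diagonal: diag(g_uu, g_vv). Second derivatives: g_uu(-1)=-12, g_uu(0)=12; g_vv(-2)=-6, g_vv(0)=6.
Saddle points occur where the two diagonal entries have opposite signs: (-1, 0), (0, -2). Count: 2.

2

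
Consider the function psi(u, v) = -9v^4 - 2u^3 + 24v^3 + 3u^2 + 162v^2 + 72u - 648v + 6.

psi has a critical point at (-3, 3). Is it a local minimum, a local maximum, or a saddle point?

The mixed partial ∂²psi/∂u∂v is 0, so the Hessian at any point is diag(psi_uu, psi_vv) = diag(6(-2u + 1), 36(-3v^2 + 4v + 9)).
At (-3, 3): H = diag(42, -216).
The eigenvalues have opposite signs, so H is indefinite: a saddle point.

saddle point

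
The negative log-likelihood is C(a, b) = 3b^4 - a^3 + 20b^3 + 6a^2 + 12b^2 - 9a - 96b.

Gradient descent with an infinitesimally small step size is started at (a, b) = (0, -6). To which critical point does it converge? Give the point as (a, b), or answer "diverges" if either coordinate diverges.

(1, -4)

C is separable, so gradient descent decouples: a follows -∂C/∂a, b follows -∂C/∂b.
∂C/∂a = -3(a - 3)(a - 1); at a=0 this is -9, so a increases.
∂C/∂b = 12(b - 1)(b + 2)(b + 4); at b=-6 this is -672, so b increases.
a converges to its nearest critical value 1 (a local min of the a-part); b converges to -4. The iterate converges to (1, -4).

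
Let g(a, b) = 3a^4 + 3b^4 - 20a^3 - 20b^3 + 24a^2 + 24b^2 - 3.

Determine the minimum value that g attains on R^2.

g(a,b) separates as P(a) + Q(b) − 3, so its minimum is min P + min Q − 3.
P'(a) = 12a(a - 4)(a - 1) vanishes at a ∈ {0, 1, 4}; Q'(b) = 12b(b - 4)(b - 1) vanishes at b ∈ {0, 1, 4}.
Local minima of P (where P''>0): P(0)=0, P(4)=-128. Local minima of Q: Q(0)=0, Q(4)=-128.
So the global minimum of g is P(4) + Q(4) − 3 = -128 − 128 − 3 = -259, attained at (4, 4).

-259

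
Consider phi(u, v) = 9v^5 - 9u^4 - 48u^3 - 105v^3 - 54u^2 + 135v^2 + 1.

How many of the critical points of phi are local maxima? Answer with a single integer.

phi separates as a function of u plus a function of v, so ∇phi=0 decouples.
∂phi/∂u = -36u(u + 1)(u + 3) = 0 at u ∈ {-3, -1, 0}; ∂phi/∂v = 45v(v - 2)(v - 1)(v + 3) = 0 at v ∈ {-3, 0, 1, 2}.
The Hessian is diagonal: diag(phi_uu, phi_vv). Second derivatives: phi_uu(-3)=-216, phi_uu(-1)=72, phi_uu(0)=-108; phi_vv(-3)=-2700, phi_vv(0)=270, phi_vv(1)=-180, phi_vv(2)=450.
Local maxima occur where both diagonal entries negative: (-3, -3), (-3, 1), (0, -3), (0, 1). Count: 4.

4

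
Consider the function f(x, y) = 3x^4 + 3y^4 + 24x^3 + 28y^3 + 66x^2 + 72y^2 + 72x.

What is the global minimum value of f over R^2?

-27

f(x,y) separates as P(x) + Q(y), so its minimum is min P + min Q.
P'(x) = 12(x + 1)(x + 2)(x + 3) vanishes at x ∈ {-3, -2, -1}; Q'(y) = 12y(y + 3)(y + 4) vanishes at y ∈ {-4, -3, 0}.
Local minima of P (where P''>0): P(-3)=-27, P(-1)=-27. Local minima of Q: Q(-4)=128, Q(0)=0.
So the global minimum of f is P(-3) + Q(0) = -27 + 0 = -27, attained at (-3, 0).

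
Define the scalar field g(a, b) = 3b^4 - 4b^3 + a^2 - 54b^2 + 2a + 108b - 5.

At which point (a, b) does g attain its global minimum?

(-1, -3)

g(a,b) separates as P(a) + Q(b) − 5, so its minimum is min P + min Q − 5.
P'(a) = 2a + 2 vanishes at a ∈ {-1}; Q'(b) = 12(b - 3)(b - 1)(b + 3) vanishes at b ∈ {-3, 1, 3}.
Local minima of P (where P''>0): P(-1)=-1. Local minima of Q: Q(-3)=-459, Q(3)=-27.
So the global minimum of g is P(-1) + Q(-3) − 5 = -1 − 459 − 5 = -465, attained at (-1, -3).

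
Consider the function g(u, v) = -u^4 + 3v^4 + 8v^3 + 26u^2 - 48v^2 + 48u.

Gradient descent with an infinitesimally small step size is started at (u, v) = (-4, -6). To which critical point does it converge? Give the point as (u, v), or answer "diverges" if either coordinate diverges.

g is separable, so gradient descent decouples: u follows -∂g/∂u, v follows -∂g/∂v.
∂g/∂u = -4(u - 4)(u + 1)(u + 3); at u=-4 this is 96, so u decreases.
∂g/∂v = 12v(v - 2)(v + 4); at v=-6 this is -1152, so v increases.
The u-coordinate has no critical point in that direction and runs off to infinity.

diverges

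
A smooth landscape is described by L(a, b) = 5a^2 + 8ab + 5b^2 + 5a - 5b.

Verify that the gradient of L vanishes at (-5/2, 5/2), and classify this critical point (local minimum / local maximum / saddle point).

∇L = (10a + 8b + 5, 8a + 10b - 5); substituting (-5/2, 5/2) gives ∇L = (0, 0), so (-5/2, 5/2) is indeed a critical point.
The Hessian of L is constant: H = [[10, 8], [8, 10]].
det(H) = 10·10 − 8² = 36.
det(H) > 0 and tr(H) = 20 > 0, so H is positive definite and the point is a local minimum.

local minimum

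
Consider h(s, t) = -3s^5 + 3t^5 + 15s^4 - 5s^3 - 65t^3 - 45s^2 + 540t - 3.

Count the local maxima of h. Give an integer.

h separates as a function of s plus a function of t, so ∇h=0 decouples.
∂h/∂s = -15s(s - 3)(s - 2)(s + 1) = 0 at s ∈ {-1, 0, 2, 3}; ∂h/∂t = 15(t - 3)(t - 2)(t + 2)(t + 3) = 0 at t ∈ {-3, -2, 2, 3}.
The Hessian is diagonal: diag(h_ss, h_tt). Second derivatives: h_ss(-1)=180, h_ss(0)=-90, h_ss(2)=90, h_ss(3)=-180; h_tt(-3)=-450, h_tt(-2)=300, h_tt(2)=-300, h_tt(3)=450.
Local maxima occur where both diagonal entries negative: (0, -3), (0, 2), (3, -3), (3, 2). Count: 4.

4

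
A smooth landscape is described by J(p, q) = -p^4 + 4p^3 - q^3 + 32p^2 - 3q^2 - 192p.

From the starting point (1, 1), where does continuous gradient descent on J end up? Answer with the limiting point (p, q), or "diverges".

J is separable, so gradient descent decouples: p follows -∂J/∂p, q follows -∂J/∂q.
∂J/∂p = -4(p - 4)(p - 3)(p + 4); at p=1 this is -120, so p increases.
∂J/∂q = -3q(q + 2); at q=1 this is -9, so q increases.
The q-coordinate has no critical point in that direction and runs off to infinity.

diverges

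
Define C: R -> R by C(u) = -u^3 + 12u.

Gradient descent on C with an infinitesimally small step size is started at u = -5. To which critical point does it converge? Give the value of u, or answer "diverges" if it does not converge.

-2

C'(u) = -3(u - 2)(u + 2), so C'(-5) = -63.
Gradient descent moves in the -C' direction, i.e. u is increasing.
The nearest critical point in that direction is u = -2, where C'' = 12 > 0 (a local minimum). The iterate converges there.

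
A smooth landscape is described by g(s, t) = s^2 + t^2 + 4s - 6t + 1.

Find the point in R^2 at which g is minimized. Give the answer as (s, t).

(-2, 3)

g(s,t) separates as P(s) + Q(t) + 1, so its minimum is min P + min Q + 1.
P'(s) = 2s + 4 vanishes at s ∈ {-2}; Q'(t) = 2(t - 3) vanishes at t ∈ {3}.
Local minima of P (where P''>0): P(-2)=-4. Local minima of Q: Q(3)=-9.
So the global minimum of g is P(-2) + Q(3) + 1 = -4 − 9 + 1 = -12, attained at (-2, 3).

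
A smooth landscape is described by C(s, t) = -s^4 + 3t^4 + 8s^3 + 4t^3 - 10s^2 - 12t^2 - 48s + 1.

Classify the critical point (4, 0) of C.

local maximum

The mixed partial ∂²C/∂s∂t is 0, so the Hessian at any point is diag(C_ss, C_tt) = diag(4(-3s^2 + 12s - 5), 12(3t^2 + 2t - 2)).
At (4, 0): H = diag(-20, -24).
Both eigenvalues are negative, so H is negative definite: a local maximum.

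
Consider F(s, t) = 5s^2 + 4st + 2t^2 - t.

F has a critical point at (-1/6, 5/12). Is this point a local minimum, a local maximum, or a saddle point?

local minimum

The Hessian of F is constant: H = [[10, 4], [4, 4]].
det(H) = 10·4 − 4² = 24.
det(H) > 0 and tr(H) = 14 > 0, so H is positive definite and the point is a local minimum.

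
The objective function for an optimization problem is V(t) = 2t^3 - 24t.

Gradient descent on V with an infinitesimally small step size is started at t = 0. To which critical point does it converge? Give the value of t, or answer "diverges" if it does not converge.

V'(t) = 6(t - 2)(t + 2), so V'(0) = -24.
Gradient descent moves in the -V' direction, i.e. t is increasing.
The nearest critical point in that direction is t = 2, where V'' = 24 > 0 (a local minimum). The iterate converges there.

2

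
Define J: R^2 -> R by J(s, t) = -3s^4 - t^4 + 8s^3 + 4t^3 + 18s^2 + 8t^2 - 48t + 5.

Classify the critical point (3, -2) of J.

The mixed partial ∂²J/∂s∂t is 0, so the Hessian at any point is diag(J_ss, J_tt) = diag(12(-3s^2 + 4s + 3), 4(-3t^2 + 6t + 4)).
At (3, -2): H = diag(-144, -80).
Both eigenvalues are negative, so H is negative definite: a local maximum.

local maximum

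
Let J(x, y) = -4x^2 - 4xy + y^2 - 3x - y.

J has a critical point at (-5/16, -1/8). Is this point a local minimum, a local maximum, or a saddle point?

saddle point

The Hessian of J is constant: H = [[-8, -4], [-4, 2]].
det(H) = (-8)·2 − (-4)² = -32.
Since det(H) < 0, H is indefinite and the critical point is a saddle point.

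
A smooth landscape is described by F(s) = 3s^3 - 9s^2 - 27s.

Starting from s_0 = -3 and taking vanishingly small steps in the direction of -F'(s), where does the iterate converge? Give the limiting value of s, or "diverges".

F'(s) = 9(s - 3)(s + 1), so F'(-3) = 108.
Gradient descent moves in the -F' direction, i.e. s is decreasing.
There is no critical point below s=-3, and F' keeps the same sign, so the iterate runs off to −∞.

diverges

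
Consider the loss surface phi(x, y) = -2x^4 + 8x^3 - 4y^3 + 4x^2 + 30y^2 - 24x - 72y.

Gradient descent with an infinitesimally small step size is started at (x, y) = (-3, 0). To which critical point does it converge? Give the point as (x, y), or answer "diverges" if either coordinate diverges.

phi is separable, so gradient descent decouples: x follows -∂phi/∂x, y follows -∂phi/∂y.
∂phi/∂x = -8(x - 3)(x - 1)(x + 1); at x=-3 this is 384, so x decreases.
∂phi/∂y = -12(y - 3)(y - 2); at y=0 this is -72, so y increases.
The x-coordinate has no critical point in that direction and runs off to infinity.

diverges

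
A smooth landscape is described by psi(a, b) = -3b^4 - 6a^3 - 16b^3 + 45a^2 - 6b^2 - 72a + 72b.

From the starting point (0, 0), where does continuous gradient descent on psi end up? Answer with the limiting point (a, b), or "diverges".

psi is separable, so gradient descent decouples: a follows -∂psi/∂a, b follows -∂psi/∂b.
∂psi/∂a = -18(a - 4)(a - 1); at a=0 this is -72, so a increases.
∂psi/∂b = -12(b - 1)(b + 2)(b + 3); at b=0 this is 72, so b decreases.
a converges to its nearest critical value 1 (a local min of the a-part); b converges to -2. The iterate converges to (1, -2).

(1, -2)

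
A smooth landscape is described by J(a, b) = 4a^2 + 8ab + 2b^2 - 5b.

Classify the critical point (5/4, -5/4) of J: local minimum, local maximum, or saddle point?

saddle point

The Hessian of J is constant: H = [[8, 8], [8, 4]].
det(H) = 8·4 − 8² = -32.
Since det(H) < 0, H is indefinite and the critical point is a saddle point.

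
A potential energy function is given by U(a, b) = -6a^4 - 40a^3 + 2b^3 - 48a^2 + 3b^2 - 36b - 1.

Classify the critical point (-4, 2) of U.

The mixed partial ∂²U/∂a∂b is 0, so the Hessian at any point is diag(U_aa, U_bb) = diag(-24(3a^2 + 10a + 4), 6(2b + 1)).
At (-4, 2): H = diag(-288, 30).
The eigenvalues have opposite signs, so H is indefinite: a saddle point.

saddle point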